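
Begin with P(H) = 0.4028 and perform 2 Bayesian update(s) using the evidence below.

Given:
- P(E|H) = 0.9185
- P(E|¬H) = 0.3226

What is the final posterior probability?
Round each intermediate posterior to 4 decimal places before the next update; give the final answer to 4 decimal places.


Sequential Bayesian updating:

Initial prior: P(H) = 0.4028

Update 1:
  P(E) = 0.9185 × 0.4028 + 0.3226 × 0.5972 = 0.36997180 + 0.19265672 = 0.56262852
  P(H|E) = 0.36997180 / 0.56262852 = 0.6576

Update 2:
  P(E) = 0.9185 × 0.6576 + 0.3226 × 0.3424 = 0.60400560 + 0.11045824 = 0.71446384
  P(H|E) = 0.60400560 / 0.71446384 = 0.8454

Final posterior: 0.8454


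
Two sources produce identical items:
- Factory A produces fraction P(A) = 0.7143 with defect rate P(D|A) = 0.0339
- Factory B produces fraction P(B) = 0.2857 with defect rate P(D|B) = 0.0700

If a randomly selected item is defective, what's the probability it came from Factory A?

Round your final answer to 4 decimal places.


Let A = from Factory A, D = defective

Given:
- P(A) = 0.7143, P(B) = 0.2857
- P(D|A) = 0.0339, P(D|B) = 0.0700

Step 1: Find P(D)
P(D) = P(D|A)P(A) + P(D|B)P(B)
     = 0.0339 × 0.7143 + 0.0700 × 0.2857
     = 0.02421477 + 0.01999900
     = 0.04421377

Step 2: Apply Bayes' theorem
P(A|D) = P(D|A)P(A) / P(D)
       = 0.02421477 / 0.04421377
       = 0.5477


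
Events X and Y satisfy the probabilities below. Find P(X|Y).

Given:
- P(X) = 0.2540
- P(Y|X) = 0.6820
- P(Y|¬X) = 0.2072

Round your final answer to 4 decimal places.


Bayes' theorem: P(X|Y) = P(Y|X) × P(X) / P(Y)

Step 1: Calculate P(Y) using law of total probability
P(Y) = P(Y|X)P(X) + P(Y|¬X)P(¬X)
     = 0.6820 × 0.2540 + 0.2072 × 0.7460
     = 0.17322800 + 0.15457120
     = 0.32779920

Step 2: Apply Bayes' theorem
P(X|Y) = P(Y|X) × P(X) / P(Y)
       = 0.17322800 / 0.32779920
       = 0.5285


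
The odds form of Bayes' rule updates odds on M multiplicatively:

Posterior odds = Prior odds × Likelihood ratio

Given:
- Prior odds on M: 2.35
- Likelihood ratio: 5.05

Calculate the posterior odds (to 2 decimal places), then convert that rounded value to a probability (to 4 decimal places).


Step 1: Calculate posterior odds
Posterior odds = Prior odds × LR
               = 2.35 × 5.05
               = 11.87

Step 2: Convert to probability
P(M|E) = Posterior odds / (1 + Posterior odds)
       = 11.87 / (1 + 11.87)
       = 11.87 / 12.87
       = 0.9223

The evidence increased P(M) from 0.7015 to 0.9223.


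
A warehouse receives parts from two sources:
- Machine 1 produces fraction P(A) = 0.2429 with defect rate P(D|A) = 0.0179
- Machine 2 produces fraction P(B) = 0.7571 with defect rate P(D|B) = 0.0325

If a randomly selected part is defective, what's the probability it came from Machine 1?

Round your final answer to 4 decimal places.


Let A = from Machine 1, D = defective

Given:
- P(A) = 0.2429, P(B) = 0.7571
- P(D|A) = 0.0179, P(D|B) = 0.0325

Step 1: Find P(D)
P(D) = P(D|A)P(A) + P(D|B)P(B)
     = 0.0179 × 0.2429 + 0.0325 × 0.7571
     = 0.00434791 + 0.02460575
     = 0.02895366

Step 2: Apply Bayes' theorem
P(A|D) = P(D|A)P(A) / P(D)
       = 0.00434791 / 0.02895366
       = 0.1502


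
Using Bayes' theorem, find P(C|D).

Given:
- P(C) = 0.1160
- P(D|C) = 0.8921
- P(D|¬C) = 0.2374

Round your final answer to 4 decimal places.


Bayes' theorem: P(C|D) = P(D|C) × P(C) / P(D)

Step 1: Calculate P(D) using law of total probability
P(D) = P(D|C)P(C) + P(D|¬C)P(¬C)
     = 0.8921 × 0.1160 + 0.2374 × 0.8840
     = 0.10348360 + 0.20986160
     = 0.31334520

Step 2: Apply Bayes' theorem
P(C|D) = P(D|C) × P(C) / P(D)
       = 0.10348360 / 0.31334520
       = 0.3303


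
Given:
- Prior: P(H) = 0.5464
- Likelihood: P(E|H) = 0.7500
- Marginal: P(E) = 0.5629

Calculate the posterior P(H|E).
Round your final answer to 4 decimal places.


Using Bayes' theorem:

P(H|E) = P(E|H) × P(H) / P(E)
       = 0.7500 × 0.5464 / 0.5629
       = 0.40980000 / 0.5629
       = 0.7280

The evidence strengthens our belief in H.
Prior: 0.5464 → Posterior: 0.7280


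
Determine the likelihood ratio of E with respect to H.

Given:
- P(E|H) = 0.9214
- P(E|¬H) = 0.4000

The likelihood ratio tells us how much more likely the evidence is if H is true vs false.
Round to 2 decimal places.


Likelihood Ratio (LR) = P(E|H) / P(E|¬H)

LR = 0.9214 / 0.4000
   = 2.30

The evidence is 2.30 times more likely if H is true than if H is false.
LR > 1, so observing E raises the odds in favor of H.


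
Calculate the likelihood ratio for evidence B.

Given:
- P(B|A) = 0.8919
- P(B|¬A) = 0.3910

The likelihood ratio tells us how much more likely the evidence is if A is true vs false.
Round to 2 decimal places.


Likelihood Ratio (LR) = P(B|A) / P(B|¬A)

LR = 0.8919 / 0.3910
   = 2.28

The evidence is 2.28 times more likely if A is true than if A is false.
LR > 1, so observing B raises the odds in favor of A.


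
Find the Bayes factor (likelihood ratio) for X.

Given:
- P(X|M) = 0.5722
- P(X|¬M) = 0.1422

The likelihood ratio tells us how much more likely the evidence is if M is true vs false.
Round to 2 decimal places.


Likelihood Ratio (LR) = P(X|M) / P(X|¬M)

LR = 0.5722 / 0.1422
   = 4.02

The evidence is 4.02 times more likely if M is true than if M is false.
Because LR exceeds 1, X is evidence for M.


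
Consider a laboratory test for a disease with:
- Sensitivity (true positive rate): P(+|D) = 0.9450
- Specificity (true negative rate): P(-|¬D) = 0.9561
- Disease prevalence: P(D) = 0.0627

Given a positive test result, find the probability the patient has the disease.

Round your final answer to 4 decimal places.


Let D = has disease, + = positive test

Given:
- P(D) = 0.0627 (prevalence)
- P(+|D) = 0.9450 (sensitivity)
- P(-|¬D) = 0.9561 (specificity)
- P(+|¬D) = 0.0439 (false positive rate = 1 - specificity)

Step 1: Find P(+)
P(+) = P(+|D)P(D) + P(+|¬D)P(¬D)
     = 0.9450 × 0.0627 + 0.0439 × 0.9373
     = 0.05925150 + 0.04114747
     = 0.10039897

Step 2: Apply Bayes' theorem for P(D|+)
P(D|+) = P(+|D)P(D) / P(+)
       = 0.05925150 / 0.10039897
       = 0.5902


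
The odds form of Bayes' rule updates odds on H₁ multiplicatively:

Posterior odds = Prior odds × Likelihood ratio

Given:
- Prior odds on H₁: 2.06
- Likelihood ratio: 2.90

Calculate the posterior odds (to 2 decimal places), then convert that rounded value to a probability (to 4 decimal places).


Step 1: Calculate posterior odds
Posterior odds = Prior odds × LR
               = 2.06 × 2.90
               = 5.97

Step 2: Convert to probability
P(H₁|E) = Posterior odds / (1 + Posterior odds)
       = 5.97 / (1 + 5.97)
       = 5.97 / 6.97
       = 0.8565

The evidence increased P(H₁) from 0.6732 to 0.8565.


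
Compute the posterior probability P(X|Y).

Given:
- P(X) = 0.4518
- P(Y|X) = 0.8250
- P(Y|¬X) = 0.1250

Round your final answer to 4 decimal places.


Bayes' theorem: P(X|Y) = P(Y|X) × P(X) / P(Y)

Step 1: Calculate P(Y) using law of total probability
P(Y) = P(Y|X)P(X) + P(Y|¬X)P(¬X)
     = 0.8250 × 0.4518 + 0.1250 × 0.5482
     = 0.37273500 + 0.06852500
     = 0.44126000

Step 2: Apply Bayes' theorem
P(X|Y) = P(Y|X) × P(X) / P(Y)
       = 0.37273500 / 0.44126000
       = 0.8447


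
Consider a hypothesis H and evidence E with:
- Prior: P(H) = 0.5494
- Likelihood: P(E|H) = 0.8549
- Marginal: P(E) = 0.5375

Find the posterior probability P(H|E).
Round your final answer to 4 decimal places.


Using Bayes' theorem:

P(H|E) = P(E|H) × P(H) / P(E)
       = 0.8549 × 0.5494 / 0.5375
       = 0.46968206 / 0.5375
       = 0.8738

The evidence strengthens our belief in H.
Prior: 0.5494 → Posterior: 0.8738


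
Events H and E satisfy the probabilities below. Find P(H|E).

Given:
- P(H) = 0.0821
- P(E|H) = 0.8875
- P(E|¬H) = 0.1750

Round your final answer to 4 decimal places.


Bayes' theorem: P(H|E) = P(E|H) × P(H) / P(E)

Step 1: Calculate P(E) using law of total probability
P(E) = P(E|H)P(H) + P(E|¬H)P(¬H)
     = 0.8875 × 0.0821 + 0.1750 × 0.9179
     = 0.07286375 + 0.16063250
     = 0.23349625

Step 2: Apply Bayes' theorem
P(H|E) = P(E|H) × P(H) / P(E)
       = 0.07286375 / 0.23349625
       = 0.3121


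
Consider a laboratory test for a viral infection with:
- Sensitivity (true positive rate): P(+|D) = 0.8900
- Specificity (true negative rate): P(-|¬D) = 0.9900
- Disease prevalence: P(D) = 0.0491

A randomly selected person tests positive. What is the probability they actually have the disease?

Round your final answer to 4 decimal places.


Let D = has disease, + = positive test

Given:
- P(D) = 0.0491 (prevalence)
- P(+|D) = 0.8900 (sensitivity)
- P(-|¬D) = 0.9900 (specificity)
- P(+|¬D) = 0.0100 (false positive rate = 1 - specificity)

Step 1: Find P(+)
P(+) = P(+|D)P(D) + P(+|¬D)P(¬D)
     = 0.8900 × 0.0491 + 0.0100 × 0.9509
     = 0.04369900 + 0.00950900
     = 0.05320800

Step 2: Apply Bayes' theorem for P(D|+)
P(D|+) = P(+|D)P(D) / P(+)
       = 0.04369900 / 0.05320800
       = 0.8213


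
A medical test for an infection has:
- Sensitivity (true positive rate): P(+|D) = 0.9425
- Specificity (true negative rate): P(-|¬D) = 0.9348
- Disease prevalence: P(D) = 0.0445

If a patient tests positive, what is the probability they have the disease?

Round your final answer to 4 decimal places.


Let D = has disease, + = positive test

Given:
- P(D) = 0.0445 (prevalence)
- P(+|D) = 0.9425 (sensitivity)
- P(-|¬D) = 0.9348 (specificity)
- P(+|¬D) = 0.0652 (false positive rate = 1 - specificity)

Step 1: Find P(+)
P(+) = P(+|D)P(D) + P(+|¬D)P(¬D)
     = 0.9425 × 0.0445 + 0.0652 × 0.9555
     = 0.04194125 + 0.06229860
     = 0.10423985

Step 2: Apply Bayes' theorem for P(D|+)
P(D|+) = P(+|D)P(D) / P(+)
       = 0.04194125 / 0.10423985
       = 0.4024


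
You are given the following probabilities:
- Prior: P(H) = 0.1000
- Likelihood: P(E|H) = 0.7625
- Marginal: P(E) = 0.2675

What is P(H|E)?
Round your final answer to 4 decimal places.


Using Bayes' theorem:

P(H|E) = P(E|H) × P(H) / P(E)
       = 0.7625 × 0.1000 / 0.2675
       = 0.07625000 / 0.2675
       = 0.2850

The evidence strengthens our belief in H.
Prior: 0.1000 → Posterior: 0.2850


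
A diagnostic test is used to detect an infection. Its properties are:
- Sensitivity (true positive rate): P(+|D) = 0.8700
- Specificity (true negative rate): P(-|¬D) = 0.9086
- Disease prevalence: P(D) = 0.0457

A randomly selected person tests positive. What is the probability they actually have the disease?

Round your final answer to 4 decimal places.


Let D = has disease, + = positive test

Given:
- P(D) = 0.0457 (prevalence)
- P(+|D) = 0.8700 (sensitivity)
- P(-|¬D) = 0.9086 (specificity)
- P(+|¬D) = 0.0914 (false positive rate = 1 - specificity)

Step 1: Find P(+)
P(+) = P(+|D)P(D) + P(+|¬D)P(¬D)
     = 0.8700 × 0.0457 + 0.0914 × 0.9543
     = 0.03975900 + 0.08722302
     = 0.12698202

Step 2: Apply Bayes' theorem for P(D|+)
P(D|+) = P(+|D)P(D) / P(+)
       = 0.03975900 / 0.12698202
       = 0.3131


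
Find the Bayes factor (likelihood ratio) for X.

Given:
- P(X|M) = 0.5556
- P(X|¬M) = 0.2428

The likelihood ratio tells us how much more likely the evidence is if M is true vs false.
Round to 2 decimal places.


Likelihood Ratio (LR) = P(X|M) / P(X|¬M)

LR = 0.5556 / 0.2428
   = 2.29

The evidence is 2.29 times more likely if M is true than if M is false.
LR > 1, so observing X raises the odds in favor of M.


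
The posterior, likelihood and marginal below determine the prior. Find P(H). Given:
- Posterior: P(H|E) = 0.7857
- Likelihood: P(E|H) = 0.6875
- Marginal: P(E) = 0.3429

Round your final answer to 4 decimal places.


From Bayes' theorem: P(H|E) = P(E|H) × P(H) / P(E)

Rearranging for P(H):
P(H) = P(H|E) × P(E) / P(E|H)
     = 0.7857 × 0.3429 / 0.6875
     = 0.26941653 / 0.6875
     = 0.3919


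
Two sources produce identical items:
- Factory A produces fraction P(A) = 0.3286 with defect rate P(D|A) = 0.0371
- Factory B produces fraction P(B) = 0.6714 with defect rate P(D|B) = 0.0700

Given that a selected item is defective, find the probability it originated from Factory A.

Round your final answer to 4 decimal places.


Let A = from Factory A, D = defective

Given:
- P(A) = 0.3286, P(B) = 0.6714
- P(D|A) = 0.0371, P(D|B) = 0.0700

Step 1: Find P(D)
P(D) = P(D|A)P(A) + P(D|B)P(B)
     = 0.0371 × 0.3286 + 0.0700 × 0.6714
     = 0.01219106 + 0.04699800
     = 0.05918906

Step 2: Apply Bayes' theorem
P(A|D) = P(D|A)P(A) / P(D)
       = 0.01219106 / 0.05918906
       = 0.2060


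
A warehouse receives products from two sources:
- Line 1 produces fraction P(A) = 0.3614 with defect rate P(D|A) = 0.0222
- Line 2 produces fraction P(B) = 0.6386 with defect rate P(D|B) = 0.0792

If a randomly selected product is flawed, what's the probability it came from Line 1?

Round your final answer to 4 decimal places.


Let A = from Line 1, D = flawed

Given:
- P(A) = 0.3614, P(B) = 0.6386
- P(D|A) = 0.0222, P(D|B) = 0.0792

Step 1: Find P(D)
P(D) = P(D|A)P(A) + P(D|B)P(B)
     = 0.0222 × 0.3614 + 0.0792 × 0.6386
     = 0.00802308 + 0.05057712
     = 0.05860020

Step 2: Apply Bayes' theorem
P(A|D) = P(D|A)P(A) / P(D)
       = 0.00802308 / 0.05860020
       = 0.1369


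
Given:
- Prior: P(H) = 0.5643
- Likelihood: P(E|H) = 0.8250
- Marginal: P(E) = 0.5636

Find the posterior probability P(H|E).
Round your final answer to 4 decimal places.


Using Bayes' theorem:

P(H|E) = P(E|H) × P(H) / P(E)
       = 0.8250 × 0.5643 / 0.5636
       = 0.46554750 / 0.5636
       = 0.8260

The evidence strengthens our belief in H.
Prior: 0.5643 → Posterior: 0.8260


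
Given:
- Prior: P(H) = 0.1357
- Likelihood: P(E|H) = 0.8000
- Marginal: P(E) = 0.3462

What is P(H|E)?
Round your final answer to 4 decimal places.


Using Bayes' theorem:

P(H|E) = P(E|H) × P(H) / P(E)
       = 0.8000 × 0.1357 / 0.3462
       = 0.10856000 / 0.3462
       = 0.3136

The evidence strengthens our belief in H.
Prior: 0.1357 → Posterior: 0.3136


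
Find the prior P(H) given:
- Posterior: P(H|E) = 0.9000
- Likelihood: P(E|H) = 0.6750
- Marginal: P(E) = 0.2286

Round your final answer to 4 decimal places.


From Bayes' theorem: P(H|E) = P(E|H) × P(H) / P(E)

Rearranging for P(H):
P(H) = P(H|E) × P(E) / P(E|H)
     = 0.9000 × 0.2286 / 0.6750
     = 0.20574000 / 0.6750
     = 0.3048


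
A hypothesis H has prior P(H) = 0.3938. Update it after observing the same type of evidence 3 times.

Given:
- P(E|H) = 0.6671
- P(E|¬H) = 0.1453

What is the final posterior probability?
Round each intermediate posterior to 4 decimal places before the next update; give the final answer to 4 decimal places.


Sequential Bayesian updating:

Initial prior: P(H) = 0.3938

Update 1:
  P(E) = 0.6671 × 0.3938 + 0.1453 × 0.6062 = 0.26270398 + 0.08808086 = 0.35078484
  P(H|E) = 0.26270398 / 0.35078484 = 0.7489

Update 2:
  P(E) = 0.6671 × 0.7489 + 0.1453 × 0.2511 = 0.49959119 + 0.03648483 = 0.53607602
  P(H|E) = 0.49959119 / 0.53607602 = 0.9319

Update 3:
  P(E) = 0.6671 × 0.9319 + 0.1453 × 0.0681 = 0.62167049 + 0.00989493 = 0.63156542
  P(H|E) = 0.62167049 / 0.63156542 = 0.9843

Final posterior: 0.9843


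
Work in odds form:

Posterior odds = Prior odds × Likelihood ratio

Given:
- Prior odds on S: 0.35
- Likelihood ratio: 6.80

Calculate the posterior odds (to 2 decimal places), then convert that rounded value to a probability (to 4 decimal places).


Step 1: Calculate posterior odds
Posterior odds = Prior odds × LR
               = 0.35 × 6.80
               = 2.38

Step 2: Convert to probability
P(S|E) = Posterior odds / (1 + Posterior odds)
       = 2.38 / (1 + 2.38)
       = 2.38 / 3.38
       = 0.7041

The evidence increased P(S) from 0.2593 to 0.7041.


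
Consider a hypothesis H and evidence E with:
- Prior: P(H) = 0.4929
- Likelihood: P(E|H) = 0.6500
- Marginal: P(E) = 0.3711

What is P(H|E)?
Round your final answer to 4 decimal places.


Using Bayes' theorem:

P(H|E) = P(E|H) × P(H) / P(E)
       = 0.6500 × 0.4929 / 0.3711
       = 0.32038500 / 0.3711
       = 0.8633

The evidence strengthens our belief in H.
Prior: 0.4929 → Posterior: 0.8633


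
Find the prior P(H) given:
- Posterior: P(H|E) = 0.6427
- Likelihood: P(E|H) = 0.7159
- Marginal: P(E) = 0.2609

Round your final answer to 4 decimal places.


From Bayes' theorem: P(H|E) = P(E|H) × P(H) / P(E)

Rearranging for P(H):
P(H) = P(H|E) × P(E) / P(E|H)
     = 0.6427 × 0.2609 / 0.7159
     = 0.16768043 / 0.7159
     = 0.2342


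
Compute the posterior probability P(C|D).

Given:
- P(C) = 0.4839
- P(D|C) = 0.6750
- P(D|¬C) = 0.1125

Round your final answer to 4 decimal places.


Bayes' theorem: P(C|D) = P(D|C) × P(C) / P(D)

Step 1: Calculate P(D) using law of total probability
P(D) = P(D|C)P(C) + P(D|¬C)P(¬C)
     = 0.6750 × 0.4839 + 0.1125 × 0.5161
     = 0.32663250 + 0.05806125
     = 0.38469375

Step 2: Apply Bayes' theorem
P(C|D) = P(D|C) × P(C) / P(D)
       = 0.32663250 / 0.38469375
       = 0.8491


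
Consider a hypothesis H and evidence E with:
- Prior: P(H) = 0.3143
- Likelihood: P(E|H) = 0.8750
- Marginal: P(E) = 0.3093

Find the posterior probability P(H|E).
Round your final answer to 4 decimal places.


Using Bayes' theorem:

P(H|E) = P(E|H) × P(H) / P(E)
       = 0.8750 × 0.3143 / 0.3093
       = 0.27501250 / 0.3093
       = 0.8891

The evidence strengthens our belief in H.
Prior: 0.3143 → Posterior: 0.8891


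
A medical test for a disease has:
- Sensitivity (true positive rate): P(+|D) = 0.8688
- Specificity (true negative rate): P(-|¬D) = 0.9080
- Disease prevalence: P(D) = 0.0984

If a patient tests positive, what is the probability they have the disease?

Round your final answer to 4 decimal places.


Let D = has disease, + = positive test

Given:
- P(D) = 0.0984 (prevalence)
- P(+|D) = 0.8688 (sensitivity)
- P(-|¬D) = 0.9080 (specificity)
- P(+|¬D) = 0.0920 (false positive rate = 1 - specificity)

Step 1: Find P(+)
P(+) = P(+|D)P(D) + P(+|¬D)P(¬D)
     = 0.8688 × 0.0984 + 0.0920 × 0.9016
     = 0.08548992 + 0.08294720
     = 0.16843712

Step 2: Apply Bayes' theorem for P(D|+)
P(D|+) = P(+|D)P(D) / P(+)
       = 0.08548992 / 0.16843712
       = 0.5075


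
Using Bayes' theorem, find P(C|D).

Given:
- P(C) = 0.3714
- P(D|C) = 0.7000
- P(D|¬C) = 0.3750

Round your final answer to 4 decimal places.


Bayes' theorem: P(C|D) = P(D|C) × P(C) / P(D)

Step 1: Calculate P(D) using law of total probability
P(D) = P(D|C)P(C) + P(D|¬C)P(¬C)
     = 0.7000 × 0.3714 + 0.3750 × 0.6286
     = 0.25998000 + 0.23572500
     = 0.49570500

Step 2: Apply Bayes' theorem
P(C|D) = P(D|C) × P(C) / P(D)
       = 0.25998000 / 0.49570500
       = 0.5245


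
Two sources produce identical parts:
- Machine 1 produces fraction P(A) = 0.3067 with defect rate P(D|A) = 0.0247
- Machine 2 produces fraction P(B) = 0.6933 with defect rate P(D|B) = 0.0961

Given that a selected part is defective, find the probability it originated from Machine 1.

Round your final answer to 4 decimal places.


Let A = from Machine 1, D = defective

Given:
- P(A) = 0.3067, P(B) = 0.6933
- P(D|A) = 0.0247, P(D|B) = 0.0961

Step 1: Find P(D)
P(D) = P(D|A)P(A) + P(D|B)P(B)
     = 0.0247 × 0.3067 + 0.0961 × 0.6933
     = 0.00757549 + 0.06662613
     = 0.07420162

Step 2: Apply Bayes' theorem
P(A|D) = P(D|A)P(A) / P(D)
       = 0.00757549 / 0.07420162
       = 0.1021


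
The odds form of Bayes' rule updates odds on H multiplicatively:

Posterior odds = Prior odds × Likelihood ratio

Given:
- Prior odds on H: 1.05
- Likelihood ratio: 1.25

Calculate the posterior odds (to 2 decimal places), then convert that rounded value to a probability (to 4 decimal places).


Step 1: Calculate posterior odds
Posterior odds = Prior odds × LR
               = 1.05 × 1.25
               = 1.31

Step 2: Convert to probability
P(H|E) = Posterior odds / (1 + Posterior odds)
       = 1.31 / (1 + 1.31)
       = 1.31 / 2.31
       = 0.5671

The evidence increased P(H) from 0.5122 to 0.5671.


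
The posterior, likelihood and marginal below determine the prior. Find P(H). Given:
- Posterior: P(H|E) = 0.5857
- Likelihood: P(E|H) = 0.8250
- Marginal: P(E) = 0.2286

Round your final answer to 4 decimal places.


From Bayes' theorem: P(H|E) = P(E|H) × P(H) / P(E)

Rearranging for P(H):
P(H) = P(H|E) × P(E) / P(E|H)
     = 0.5857 × 0.2286 / 0.8250
     = 0.13389102 / 0.8250
     = 0.1623


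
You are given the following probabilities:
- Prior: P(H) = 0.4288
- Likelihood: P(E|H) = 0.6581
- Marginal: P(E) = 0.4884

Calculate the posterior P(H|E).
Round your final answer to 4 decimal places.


Using Bayes' theorem:

P(H|E) = P(E|H) × P(H) / P(E)
       = 0.6581 × 0.4288 / 0.4884
       = 0.28219328 / 0.4884
       = 0.5778

The evidence strengthens our belief in H.
Prior: 0.4288 → Posterior: 0.5778


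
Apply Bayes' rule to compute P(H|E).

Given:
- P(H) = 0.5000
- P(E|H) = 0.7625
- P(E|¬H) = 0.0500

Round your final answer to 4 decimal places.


Bayes' theorem: P(H|E) = P(E|H) × P(H) / P(E)

Step 1: Calculate P(E) using law of total probability
P(E) = P(E|H)P(H) + P(E|¬H)P(¬H)
     = 0.7625 × 0.5000 + 0.0500 × 0.5000
     = 0.38125000 + 0.02500000
     = 0.40625000

Step 2: Apply Bayes' theorem
P(H|E) = P(E|H) × P(H) / P(E)
       = 0.38125000 / 0.40625000
       = 0.9385


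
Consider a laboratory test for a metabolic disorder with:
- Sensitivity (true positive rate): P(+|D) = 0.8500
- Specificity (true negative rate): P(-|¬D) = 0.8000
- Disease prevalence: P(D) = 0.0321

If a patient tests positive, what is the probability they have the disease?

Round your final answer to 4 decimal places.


Let D = has disease, + = positive test

Given:
- P(D) = 0.0321 (prevalence)
- P(+|D) = 0.8500 (sensitivity)
- P(-|¬D) = 0.8000 (specificity)
- P(+|¬D) = 0.2000 (false positive rate = 1 - specificity)

Step 1: Find P(+)
P(+) = P(+|D)P(D) + P(+|¬D)P(¬D)
     = 0.8500 × 0.0321 + 0.2000 × 0.9679
     = 0.02728500 + 0.19358000
     = 0.22086500

Step 2: Apply Bayes' theorem for P(D|+)
P(D|+) = P(+|D)P(D) / P(+)
       = 0.02728500 / 0.22086500
       = 0.1235


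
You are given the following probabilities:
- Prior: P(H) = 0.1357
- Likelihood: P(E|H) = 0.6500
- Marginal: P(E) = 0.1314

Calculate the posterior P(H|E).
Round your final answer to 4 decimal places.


Using Bayes' theorem:

P(H|E) = P(E|H) × P(H) / P(E)
       = 0.6500 × 0.1357 / 0.1314
       = 0.08820500 / 0.1314
       = 0.6713

The evidence strengthens our belief in H.
Prior: 0.1357 → Posterior: 0.6713


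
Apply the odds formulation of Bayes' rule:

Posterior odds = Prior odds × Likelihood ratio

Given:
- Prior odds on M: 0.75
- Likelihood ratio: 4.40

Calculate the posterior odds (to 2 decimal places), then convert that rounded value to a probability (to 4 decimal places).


Step 1: Calculate posterior odds
Posterior odds = Prior odds × LR
               = 0.75 × 4.40
               = 3.30

Step 2: Convert to probability
P(M|E) = Posterior odds / (1 + Posterior odds)
       = 3.30 / (1 + 3.30)
       = 3.30 / 4.30
       = 0.7674

The evidence increased P(M) from 0.4286 to 0.7674.


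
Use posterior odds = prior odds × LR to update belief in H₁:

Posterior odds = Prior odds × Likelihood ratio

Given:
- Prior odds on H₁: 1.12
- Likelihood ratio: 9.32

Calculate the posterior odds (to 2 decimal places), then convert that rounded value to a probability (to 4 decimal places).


Step 1: Calculate posterior odds
Posterior odds = Prior odds × LR
               = 1.12 × 9.32
               = 10.44

Step 2: Convert to probability
P(H₁|E) = Posterior odds / (1 + Posterior odds)
       = 10.44 / (1 + 10.44)
       = 10.44 / 11.44
       = 0.9126

The evidence increased P(H₁) from 0.5283 to 0.9126.


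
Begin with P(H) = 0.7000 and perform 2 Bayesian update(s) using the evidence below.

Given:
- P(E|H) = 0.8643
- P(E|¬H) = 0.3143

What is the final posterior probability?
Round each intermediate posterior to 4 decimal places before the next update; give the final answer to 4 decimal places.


Sequential Bayesian updating:

Initial prior: P(H) = 0.7000

Update 1:
  P(E) = 0.8643 × 0.7000 + 0.3143 × 0.3000 = 0.60501000 + 0.09429000 = 0.69930000
  P(H|E) = 0.60501000 / 0.69930000 = 0.8652

Update 2:
  P(E) = 0.8643 × 0.8652 + 0.3143 × 0.1348 = 0.74779236 + 0.04236764 = 0.79016000
  P(H|E) = 0.74779236 / 0.79016000 = 0.9464

Final posterior: 0.9464


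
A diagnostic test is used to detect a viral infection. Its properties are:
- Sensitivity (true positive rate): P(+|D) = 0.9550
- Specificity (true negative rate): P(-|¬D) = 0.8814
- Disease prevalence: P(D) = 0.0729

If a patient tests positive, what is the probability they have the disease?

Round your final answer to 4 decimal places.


Let D = has disease, + = positive test

Given:
- P(D) = 0.0729 (prevalence)
- P(+|D) = 0.9550 (sensitivity)
- P(-|¬D) = 0.8814 (specificity)
- P(+|¬D) = 0.1186 (false positive rate = 1 - specificity)

Step 1: Find P(+)
P(+) = P(+|D)P(D) + P(+|¬D)P(¬D)
     = 0.9550 × 0.0729 + 0.1186 × 0.9271
     = 0.06961950 + 0.10995406
     = 0.17957356

Step 2: Apply Bayes' theorem for P(D|+)
P(D|+) = P(+|D)P(D) / P(+)
       = 0.06961950 / 0.17957356
       = 0.3877


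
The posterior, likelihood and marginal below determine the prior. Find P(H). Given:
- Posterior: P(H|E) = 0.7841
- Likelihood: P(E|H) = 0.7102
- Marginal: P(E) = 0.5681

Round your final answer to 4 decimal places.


From Bayes' theorem: P(H|E) = P(E|H) × P(H) / P(E)

Rearranging for P(H):
P(H) = P(H|E) × P(E) / P(E|H)
     = 0.7841 × 0.5681 / 0.7102
     = 0.44544721 / 0.7102
     = 0.6272


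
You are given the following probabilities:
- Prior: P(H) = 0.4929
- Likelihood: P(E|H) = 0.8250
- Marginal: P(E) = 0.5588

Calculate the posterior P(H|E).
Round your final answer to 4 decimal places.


Using Bayes' theorem:

P(H|E) = P(E|H) × P(H) / P(E)
       = 0.8250 × 0.4929 / 0.5588
       = 0.40664250 / 0.5588
       = 0.7277

The evidence strengthens our belief in H.
Prior: 0.4929 → Posterior: 0.7277


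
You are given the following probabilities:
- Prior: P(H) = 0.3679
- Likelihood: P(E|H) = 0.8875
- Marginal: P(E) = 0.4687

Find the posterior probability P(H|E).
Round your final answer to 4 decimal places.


Using Bayes' theorem:

P(H|E) = P(E|H) × P(H) / P(E)
       = 0.8875 × 0.3679 / 0.4687
       = 0.32651125 / 0.4687
       = 0.6966

The evidence strengthens our belief in H.
Prior: 0.3679 → Posterior: 0.6966


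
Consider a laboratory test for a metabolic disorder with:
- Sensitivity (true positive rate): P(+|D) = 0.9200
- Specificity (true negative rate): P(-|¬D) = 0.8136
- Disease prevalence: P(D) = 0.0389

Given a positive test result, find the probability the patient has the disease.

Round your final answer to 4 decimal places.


Let D = has disease, + = positive test

Given:
- P(D) = 0.0389 (prevalence)
- P(+|D) = 0.9200 (sensitivity)
- P(-|¬D) = 0.8136 (specificity)
- P(+|¬D) = 0.1864 (false positive rate = 1 - specificity)

Step 1: Find P(+)
P(+) = P(+|D)P(D) + P(+|¬D)P(¬D)
     = 0.9200 × 0.0389 + 0.1864 × 0.9611
     = 0.03578800 + 0.17914904
     = 0.21493704

Step 2: Apply Bayes' theorem for P(D|+)
P(D|+) = P(+|D)P(D) / P(+)
       = 0.03578800 / 0.21493704
       = 0.1665


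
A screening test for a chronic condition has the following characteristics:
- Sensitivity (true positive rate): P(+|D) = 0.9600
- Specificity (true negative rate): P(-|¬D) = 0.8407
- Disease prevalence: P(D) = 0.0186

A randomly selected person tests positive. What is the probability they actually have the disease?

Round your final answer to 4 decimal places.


Let D = has disease, + = positive test

Given:
- P(D) = 0.0186 (prevalence)
- P(+|D) = 0.9600 (sensitivity)
- P(-|¬D) = 0.8407 (specificity)
- P(+|¬D) = 0.1593 (false positive rate = 1 - specificity)

Step 1: Find P(+)
P(+) = P(+|D)P(D) + P(+|¬D)P(¬D)
     = 0.9600 × 0.0186 + 0.1593 × 0.9814
     = 0.01785600 + 0.15633702
     = 0.17419302

Step 2: Apply Bayes' theorem for P(D|+)
P(D|+) = P(+|D)P(D) / P(+)
       = 0.01785600 / 0.17419302
       = 0.1025


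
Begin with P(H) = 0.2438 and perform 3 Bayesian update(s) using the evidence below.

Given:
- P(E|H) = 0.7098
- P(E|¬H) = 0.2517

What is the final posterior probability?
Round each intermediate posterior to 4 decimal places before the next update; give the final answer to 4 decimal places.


Sequential Bayesian updating:

Initial prior: P(H) = 0.2438

Update 1:
  P(E) = 0.7098 × 0.2438 + 0.2517 × 0.7562 = 0.17304924 + 0.19033554 = 0.36338478
  P(H|E) = 0.17304924 / 0.36338478 = 0.4762

Update 2:
  P(E) = 0.7098 × 0.4762 + 0.2517 × 0.5238 = 0.33800676 + 0.13184046 = 0.46984722
  P(H|E) = 0.33800676 / 0.46984722 = 0.7194

Update 3:
  P(E) = 0.7098 × 0.7194 + 0.2517 × 0.2806 = 0.51063012 + 0.07062702 = 0.58125714
  P(H|E) = 0.51063012 / 0.58125714 = 0.8785

Final posterior: 0.8785


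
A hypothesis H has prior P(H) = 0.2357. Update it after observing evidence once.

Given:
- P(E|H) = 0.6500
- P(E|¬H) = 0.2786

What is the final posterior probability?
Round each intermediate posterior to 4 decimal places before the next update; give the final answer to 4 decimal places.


Sequential Bayesian updating:

Initial prior: P(H) = 0.2357

Update 1:
  P(E) = 0.6500 × 0.2357 + 0.2786 × 0.7643 = 0.15320500 + 0.21293398 = 0.36613898
  P(H|E) = 0.15320500 / 0.36613898 = 0.4184

Final posterior: 0.4184


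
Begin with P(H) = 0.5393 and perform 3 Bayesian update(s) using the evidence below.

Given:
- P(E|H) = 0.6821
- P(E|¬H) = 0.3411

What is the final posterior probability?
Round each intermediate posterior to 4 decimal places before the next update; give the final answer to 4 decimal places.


Sequential Bayesian updating:

Initial prior: P(H) = 0.5393

Update 1:
  P(E) = 0.6821 × 0.5393 + 0.3411 × 0.4607 = 0.36785653 + 0.15714477 = 0.52500130
  P(H|E) = 0.36785653 / 0.52500130 = 0.7007

Update 2:
  P(E) = 0.6821 × 0.7007 + 0.3411 × 0.2993 = 0.47794747 + 0.10209123 = 0.58003870
  P(H|E) = 0.47794747 / 0.58003870 = 0.8240

Update 3:
  P(E) = 0.6821 × 0.8240 + 0.3411 × 0.1760 = 0.56205040 + 0.06003360 = 0.62208400
  P(H|E) = 0.56205040 / 0.62208400 = 0.9035

Final posterior: 0.9035


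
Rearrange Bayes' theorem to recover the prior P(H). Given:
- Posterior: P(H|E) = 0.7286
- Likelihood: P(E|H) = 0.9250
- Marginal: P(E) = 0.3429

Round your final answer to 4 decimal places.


From Bayes' theorem: P(H|E) = P(E|H) × P(H) / P(E)

Rearranging for P(H):
P(H) = P(H|E) × P(E) / P(E|H)
     = 0.7286 × 0.3429 / 0.9250
     = 0.24983694 / 0.9250
     = 0.2701


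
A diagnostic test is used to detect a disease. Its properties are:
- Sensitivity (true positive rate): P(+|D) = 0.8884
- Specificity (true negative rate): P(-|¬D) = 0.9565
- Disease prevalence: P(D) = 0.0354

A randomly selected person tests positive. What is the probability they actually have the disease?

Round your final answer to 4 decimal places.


Let D = has disease, + = positive test

Given:
- P(D) = 0.0354 (prevalence)
- P(+|D) = 0.8884 (sensitivity)
- P(-|¬D) = 0.9565 (specificity)
- P(+|¬D) = 0.0435 (false positive rate = 1 - specificity)

Step 1: Find P(+)
P(+) = P(+|D)P(D) + P(+|¬D)P(¬D)
     = 0.8884 × 0.0354 + 0.0435 × 0.9646
     = 0.03144936 + 0.04196010
     = 0.07340946

Step 2: Apply Bayes' theorem for P(D|+)
P(D|+) = P(+|D)P(D) / P(+)
       = 0.03144936 / 0.07340946
       = 0.4284


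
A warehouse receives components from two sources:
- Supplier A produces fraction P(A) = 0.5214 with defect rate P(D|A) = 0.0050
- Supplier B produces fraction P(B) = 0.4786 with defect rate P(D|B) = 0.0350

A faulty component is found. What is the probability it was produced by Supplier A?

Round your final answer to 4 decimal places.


Let A = from Supplier A, D = faulty

Given:
- P(A) = 0.5214, P(B) = 0.4786
- P(D|A) = 0.0050, P(D|B) = 0.0350

Step 1: Find P(D)
P(D) = P(D|A)P(A) + P(D|B)P(B)
     = 0.0050 × 0.5214 + 0.0350 × 0.4786
     = 0.00260700 + 0.01675100
     = 0.01935800

Step 2: Apply Bayes' theorem
P(A|D) = P(D|A)P(A) / P(D)
       = 0.00260700 / 0.01935800
       = 0.1347


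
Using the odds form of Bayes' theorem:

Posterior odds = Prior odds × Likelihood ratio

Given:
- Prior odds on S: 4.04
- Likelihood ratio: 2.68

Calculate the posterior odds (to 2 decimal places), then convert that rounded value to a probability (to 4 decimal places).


Step 1: Calculate posterior odds
Posterior odds = Prior odds × LR
               = 4.04 × 2.68
               = 10.83

Step 2: Convert to probability
P(S|E) = Posterior odds / (1 + Posterior odds)
       = 10.83 / (1 + 10.83)
       = 10.83 / 11.83
       = 0.9155

The evidence increased P(S) from 0.8016 to 0.9155.


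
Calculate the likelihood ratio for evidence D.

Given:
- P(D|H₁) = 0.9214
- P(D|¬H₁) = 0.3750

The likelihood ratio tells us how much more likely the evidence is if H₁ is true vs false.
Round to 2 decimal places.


Likelihood Ratio (LR) = P(D|H₁) / P(D|¬H₁)

LR = 0.9214 / 0.3750
   = 2.46

The evidence is 2.46 times more likely if H₁ is true than if H₁ is false.
LR > 1, so observing D raises the odds in favor of H₁.


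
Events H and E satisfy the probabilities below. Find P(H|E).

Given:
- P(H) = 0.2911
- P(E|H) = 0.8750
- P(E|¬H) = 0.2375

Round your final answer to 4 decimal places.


Bayes' theorem: P(H|E) = P(E|H) × P(H) / P(E)

Step 1: Calculate P(E) using law of total probability
P(E) = P(E|H)P(H) + P(E|¬H)P(¬H)
     = 0.8750 × 0.2911 + 0.2375 × 0.7089
     = 0.25471250 + 0.16836375
     = 0.42307625

Step 2: Apply Bayes' theorem
P(H|E) = P(E|H) × P(H) / P(E)
       = 0.25471250 / 0.42307625
       = 0.6020


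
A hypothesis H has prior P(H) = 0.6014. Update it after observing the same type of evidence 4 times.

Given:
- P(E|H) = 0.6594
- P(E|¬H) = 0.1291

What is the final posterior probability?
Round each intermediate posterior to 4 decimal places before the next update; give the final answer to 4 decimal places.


Sequential Bayesian updating:

Initial prior: P(H) = 0.6014

Update 1:
  P(E) = 0.6594 × 0.6014 + 0.1291 × 0.3986 = 0.39656316 + 0.05145926 = 0.44802242
  P(H|E) = 0.39656316 / 0.44802242 = 0.8851

Update 2:
  P(E) = 0.6594 × 0.8851 + 0.1291 × 0.1149 = 0.58363494 + 0.01483359 = 0.59846853
  P(H|E) = 0.58363494 / 0.59846853 = 0.9752

Update 3:
  P(E) = 0.6594 × 0.9752 + 0.1291 × 0.0248 = 0.64304688 + 0.00320168 = 0.64624856
  P(H|E) = 0.64304688 / 0.64624856 = 0.9950

Update 4:
  P(E) = 0.6594 × 0.9950 + 0.1291 × 0.0050 = 0.65610300 + 0.00064550 = 0.65674850
  P(H|E) = 0.65610300 / 0.65674850 = 0.9990

Final posterior: 0.9990


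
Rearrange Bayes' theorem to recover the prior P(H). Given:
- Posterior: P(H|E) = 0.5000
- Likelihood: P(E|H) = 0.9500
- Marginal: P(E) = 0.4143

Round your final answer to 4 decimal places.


From Bayes' theorem: P(H|E) = P(E|H) × P(H) / P(E)

Rearranging for P(H):
P(H) = P(H|E) × P(E) / P(E|H)
     = 0.5000 × 0.4143 / 0.9500
     = 0.20715000 / 0.9500
     = 0.2181


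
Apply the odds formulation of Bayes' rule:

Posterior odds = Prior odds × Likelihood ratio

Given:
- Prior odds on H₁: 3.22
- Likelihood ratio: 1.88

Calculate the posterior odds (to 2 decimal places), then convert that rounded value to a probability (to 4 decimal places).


Step 1: Calculate posterior odds
Posterior odds = Prior odds × LR
               = 3.22 × 1.88
               = 6.05

Step 2: Convert to probability
P(H₁|E) = Posterior odds / (1 + Posterior odds)
       = 6.05 / (1 + 6.05)
       = 6.05 / 7.05
       = 0.8582

The evidence increased P(H₁) from 0.7630 to 0.8582.


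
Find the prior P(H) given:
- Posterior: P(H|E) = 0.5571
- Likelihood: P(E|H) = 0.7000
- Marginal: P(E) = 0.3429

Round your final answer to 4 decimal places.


From Bayes' theorem: P(H|E) = P(E|H) × P(H) / P(E)

Rearranging for P(H):
P(H) = P(H|E) × P(E) / P(E|H)
     = 0.5571 × 0.3429 / 0.7000
     = 0.19102959 / 0.7000
     = 0.2729


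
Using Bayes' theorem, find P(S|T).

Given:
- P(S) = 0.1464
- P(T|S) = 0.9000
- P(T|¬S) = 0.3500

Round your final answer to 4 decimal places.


Bayes' theorem: P(S|T) = P(T|S) × P(S) / P(T)

Step 1: Calculate P(T) using law of total probability
P(T) = P(T|S)P(S) + P(T|¬S)P(¬S)
     = 0.9000 × 0.1464 + 0.3500 × 0.8536
     = 0.13176000 + 0.29876000
     = 0.43052000

Step 2: Apply Bayes' theorem
P(S|T) = P(T|S) × P(S) / P(T)
       = 0.13176000 / 0.43052000
       = 0.3060


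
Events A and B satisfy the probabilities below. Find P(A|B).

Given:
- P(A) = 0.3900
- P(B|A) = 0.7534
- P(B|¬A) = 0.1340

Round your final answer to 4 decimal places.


Bayes' theorem: P(A|B) = P(B|A) × P(A) / P(B)

Step 1: Calculate P(B) using law of total probability
P(B) = P(B|A)P(A) + P(B|¬A)P(¬A)
     = 0.7534 × 0.3900 + 0.1340 × 0.6100
     = 0.29382600 + 0.08174000
     = 0.37556600

Step 2: Apply Bayes' theorem
P(A|B) = P(B|A) × P(A) / P(B)
       = 0.29382600 / 0.37556600
       = 0.7824


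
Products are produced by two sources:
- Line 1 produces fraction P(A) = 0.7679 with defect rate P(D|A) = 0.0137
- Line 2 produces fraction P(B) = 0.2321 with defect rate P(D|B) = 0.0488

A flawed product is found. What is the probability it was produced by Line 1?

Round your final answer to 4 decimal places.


Let A = from Line 1, D = flawed

Given:
- P(A) = 0.7679, P(B) = 0.2321
- P(D|A) = 0.0137, P(D|B) = 0.0488

Step 1: Find P(D)
P(D) = P(D|A)P(A) + P(D|B)P(B)
     = 0.0137 × 0.7679 + 0.0488 × 0.2321
     = 0.01052023 + 0.01132648
     = 0.02184671

Step 2: Apply Bayes' theorem
P(A|D) = P(D|A)P(A) / P(D)
       = 0.01052023 / 0.02184671
       = 0.4815


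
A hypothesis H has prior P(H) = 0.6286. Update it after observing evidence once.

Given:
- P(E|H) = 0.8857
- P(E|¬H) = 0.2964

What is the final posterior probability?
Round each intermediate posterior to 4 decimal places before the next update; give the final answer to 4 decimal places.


Sequential Bayesian updating:

Initial prior: P(H) = 0.6286

Update 1:
  P(E) = 0.8857 × 0.6286 + 0.2964 × 0.3714 = 0.55675102 + 0.11008296 = 0.66683398
  P(H|E) = 0.55675102 / 0.66683398 = 0.8349

Final posterior: 0.8349


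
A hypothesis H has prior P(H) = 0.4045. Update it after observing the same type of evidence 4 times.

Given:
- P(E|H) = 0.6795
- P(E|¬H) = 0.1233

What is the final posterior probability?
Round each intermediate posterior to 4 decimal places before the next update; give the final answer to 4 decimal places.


Sequential Bayesian updating:

Initial prior: P(H) = 0.4045

Update 1:
  P(E) = 0.6795 × 0.4045 + 0.1233 × 0.5955 = 0.27485775 + 0.07342515 = 0.34828290
  P(H|E) = 0.27485775 / 0.34828290 = 0.7892

Update 2:
  P(E) = 0.6795 × 0.7892 + 0.1233 × 0.2108 = 0.53626140 + 0.02599164 = 0.56225304
  P(H|E) = 0.53626140 / 0.56225304 = 0.9538

Update 3:
  P(E) = 0.6795 × 0.9538 + 0.1233 × 0.0462 = 0.64810710 + 0.00569646 = 0.65380356
  P(H|E) = 0.64810710 / 0.65380356 = 0.9913

Update 4:
  P(E) = 0.6795 × 0.9913 + 0.1233 × 0.0087 = 0.67358835 + 0.00107271 = 0.67466106
  P(H|E) = 0.67358835 / 0.67466106 = 0.9984

Final posterior: 0.9984


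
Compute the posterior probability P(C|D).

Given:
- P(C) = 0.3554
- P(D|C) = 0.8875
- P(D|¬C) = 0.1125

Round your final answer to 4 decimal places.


Bayes' theorem: P(C|D) = P(D|C) × P(C) / P(D)

Step 1: Calculate P(D) using law of total probability
P(D) = P(D|C)P(C) + P(D|¬C)P(¬C)
     = 0.8875 × 0.3554 + 0.1125 × 0.6446
     = 0.31541750 + 0.07251750
     = 0.38793500

Step 2: Apply Bayes' theorem
P(C|D) = P(D|C) × P(C) / P(D)
       = 0.31541750 / 0.38793500
       = 0.8131


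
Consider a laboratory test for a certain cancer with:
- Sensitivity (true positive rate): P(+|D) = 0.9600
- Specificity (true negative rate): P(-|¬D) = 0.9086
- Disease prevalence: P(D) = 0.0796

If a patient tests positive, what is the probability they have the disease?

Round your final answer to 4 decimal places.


Let D = has disease, + = positive test

Given:
- P(D) = 0.0796 (prevalence)
- P(+|D) = 0.9600 (sensitivity)
- P(-|¬D) = 0.9086 (specificity)
- P(+|¬D) = 0.0914 (false positive rate = 1 - specificity)

Step 1: Find P(+)
P(+) = P(+|D)P(D) + P(+|¬D)P(¬D)
     = 0.9600 × 0.0796 + 0.0914 × 0.9204
     = 0.07641600 + 0.08412456
     = 0.16054056

Step 2: Apply Bayes' theorem for P(D|+)
P(D|+) = P(+|D)P(D) / P(+)
       = 0.07641600 / 0.16054056
       = 0.4760
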